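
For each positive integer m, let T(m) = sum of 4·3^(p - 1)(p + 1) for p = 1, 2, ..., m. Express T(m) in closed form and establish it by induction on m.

T(m) = 3^m(2m + 1) - 1

We claim T(m) = 3^m(2m + 1) - 1 for all m ≥ 1.
For the base case m = 1: T(1) = 8, and the closed form gives 8. They agree.
Inductive step: suppose the statement holds for some p ≥ 1, so T(p) = 3^p(2p + 1) - 1.
Then T(p+1) = T(p) + (4·3^p(p + 2)) = (3^p(2p + 1) - 1) + (4·3^p(p + 2)).
Simplifying, T(p+1) = 6·3^p·p + 9·3^p - 1 = 3^(p+1)(2(p+1) + 1) - 1,
which is the closed form with m = p+1.
This completes the induction.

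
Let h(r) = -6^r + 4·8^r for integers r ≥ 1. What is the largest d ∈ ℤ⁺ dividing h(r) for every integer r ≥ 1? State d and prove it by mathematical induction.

Computing the first values: h(1) = 26 and h(2) = 220; gcd(26, 220) = 2, so d ≤ 2.
We prove 2 | -6^r + 4·8^r for all r ≥ 1 by induction on r.
Base step (r = 1): h(1) = 26 = 2·(13), so 2 | h(1).
Suppose the result is true for r = k, i.e. 2 | h(k). Then
h(k+1) − 8·h(k) = (-6^(k+1) + 4·8^(k+1)) − 8·(-6^k + 4·8^k) = (-1)·6^k·(6 − 8) = (2)·6^k. Since 2 | h(k) by the inductive hypothesis, 2 | 8·h(k); and 2 | 2 since 2 = 2·1. Therefore 2 | h(k+1).
By induction, the statement is established for all r ≥ 1.
Therefore the largest such d is 2.

d = 2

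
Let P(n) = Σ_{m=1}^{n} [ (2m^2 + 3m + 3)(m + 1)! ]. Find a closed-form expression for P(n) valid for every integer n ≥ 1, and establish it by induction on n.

P(n) = (2n + 1)(n + 2)! - 2

We claim P(n) = (2n + 1)(n + 2)! - 2 for all n ≥ 1.
Base step (n = 1): P(1) = 16, and the closed form gives 16. They agree.
For the inductive step, assume it holds for an arbitrary m ≥ 1, so P(m) = (2m + 1)(m + 2)! - 2.
Then P(m+1) = P(m) + ((2m^2 + 7m + 8)(m + 2)!) = ((2m + 1)(m + 2)! - 2) + ((2m^2 + 7m + 8)(m + 2)!).
Simplifying, P(m+1) = (2(m+1) + 1)((m+1) + 2)! - 2,
which is the closed form with n = m+1.
By induction, the statement is established for all n ≥ 1.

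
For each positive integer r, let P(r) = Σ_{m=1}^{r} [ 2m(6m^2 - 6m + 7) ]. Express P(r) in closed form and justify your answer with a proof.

We claim P(r) = r(r + 1)(3r^2 - r + 5) for all r ≥ 1.
Base step (r = 1): P(1) = 14, and the closed form gives 14. They agree.
Suppose the result is true for r = m, so P(m) = m(3m^3 + 2m^2 + 4m + 5).
Then P(m+1) = P(m) + (12m^3 + 24m^2 + 26m + 14) = (m(3m^3 + 2m^2 + 4m + 5)) + (12m^3 + 24m^2 + 26m + 14).
Simplifying, P(m+1) = (m + 1)(m + 2)(3m^2 + 5m + 7) = (m+1)((m+1) + 1)(3(m+1)^2 - (m+1) + 5),
which is the closed form with r = m+1.
By the principle of mathematical induction, the result holds for all r ≥ 1.

P(r) = r(r + 1)(3r^2 - r + 5)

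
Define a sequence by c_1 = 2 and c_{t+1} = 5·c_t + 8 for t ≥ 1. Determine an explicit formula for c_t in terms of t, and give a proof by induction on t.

Computing the first terms: c_1 = 2, c_2 = 18, c_3 = 98. This suggests c_t = 4·5^(t - 1) - 2.
Base case (t = 1): the formula gives 2 = 2 = c_1.
For the inductive step, assume it holds for an arbitrary k ≥ 1, so c_k = 4·5^(k - 1) - 2.
Then c_{k+1} = 5·c_k + 8 = 5·(4·5^(k - 1) - 2) + 8 = 4·5^k - 2 = 4·5^((k+1) - 1) - 2,
which is the claimed formula at t = k+1.
Hence, by induction on t, the claim holds for every t ≥ 1.

c_t = 4·5^(t - 1) - 2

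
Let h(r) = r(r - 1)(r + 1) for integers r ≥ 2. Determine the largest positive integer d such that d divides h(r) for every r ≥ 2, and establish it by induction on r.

d = 6

Computing the first values: h(2) = 6 and h(3) = 24; gcd(6, 24) = 6, so d ≤ 6.
We prove 6 | r(r - 1)(r + 1) for all r ≥ 2 by induction on r.
Base step (r = 2): h(2) = 6 = 6·(1), so 6 | h(2).
Inductive step: suppose the statement holds for some i ≥ 2, i.e. 6 | h(i). Then
h(i+1) − h(i) = i·(i+1)·(i+2) − (i-1)·i·(i+1) = i·(i+1)·[(i+2) − (i-1)] = 3·i·(i+1). The product of 2 consecutive integers is divisible by (2)! = 2, so h(i+1) − h(i) is divisible by 3·2 = 6. By the inductive hypothesis 6 | h(i), hence 6 | h(i+1).
Hence, by induction on r, the claim holds for every r ≥ 2.
Therefore the largest such d is 6.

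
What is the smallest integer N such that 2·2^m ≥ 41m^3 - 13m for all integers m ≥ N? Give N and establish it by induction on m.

At m = 16: 131072 < 167728, so the inequality fails and N ≥ 17. We prove 2·2^m ≥ 41m^3 - 13m for all m ≥ 17.
When m = 17: 2·2^m = 262144 and 41m^3 - 13m = 201212, so 262144 ≥ 201212.
For the inductive step, assume it holds for an arbitrary k ≥ 17, so 2·2^k ≥ 41k^3 - 13k.
Then 2·2^(k + 1) = 2·(2·2^k) ≥ 2·(41k^3 - 13k).
Also, for k ≥ 17 we have 2·(41k^3 - 13k) ≥ 41(k+1)^3 - 13(k+1), since 2·(41k^3 - 13k) − (41(k+1)^3 - 13(k+1)) = 41k^3 - 123k^2 - 136k - 28, which is nonnegative for all k ≥ 17.
Combining, 2·2^(k + 1) ≥ 41(k+1)^3 - 13(k+1).
Hence, by induction on m, the claim holds for every m ≥ 17.
Hence the smallest such N is 17.

N = 17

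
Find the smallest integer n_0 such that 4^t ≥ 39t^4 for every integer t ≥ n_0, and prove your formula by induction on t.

At t = 8: 65536 < 159744, so the inequality fails and n_0 ≥ 9. We prove 4^t ≥ 39t^4 for all t ≥ 9.
Base case (t = 9): 4^t = 262144 and 39t^4 = 255879, so 262144 ≥ 255879.
Inductive step: suppose the statement holds for some r ≥ 9, so 4^r ≥ 39r^4.
Then 4^(r + 1) = 4·(4^r) ≥ 4·(39r^4).
Also, for r ≥ 9 we have 4·(39r^4) ≥ 39(r+1)^4, since 4 ≥ (1 + 1/r)^4 for all r ≥ 9.
Combining, 4^(r + 1) ≥ 39(r+1)^4.
By the principle of mathematical induction, the result holds for all t ≥ 9.
Hence the smallest such n_0 is 9.

n_0 = 9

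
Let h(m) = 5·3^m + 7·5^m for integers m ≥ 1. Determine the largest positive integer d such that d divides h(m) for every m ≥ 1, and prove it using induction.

Computing the first values: h(1) = 50 and h(2) = 220; gcd(50, 220) = 10, so d ≤ 10.
We prove 10 | 5·3^m + 7·5^m for all m ≥ 1 by induction on m.
Base case (m = 1): h(1) = 50 = 10·(5), so 10 | h(1).
Inductive step: suppose the statement holds for some k ≥ 1, i.e. 10 | h(k). Then
h(k+1) − 5·h(k) = (5·3^(k+1) + 7·5^(k+1)) − 5·(5·3^k + 7·5^k) = (5)·3^k·(3 − 5) = (-10)·3^k. Since 10 | h(k) by the inductive hypothesis, 10 | 5·h(k); and 10 | -10 since -10 = 10·-1. Therefore 10 | h(k+1).
By induction, the statement is established for all m ≥ 1.
Therefore the largest such d is 10.

d = 10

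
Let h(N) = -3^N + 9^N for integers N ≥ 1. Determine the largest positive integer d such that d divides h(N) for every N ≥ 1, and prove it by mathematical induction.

d = 6

Computing the first values: h(1) = 6 and h(2) = 72; gcd(6, 72) = 6, so d ≤ 6.
We prove 6 | -3^N + 9^N for all N ≥ 1 by induction on N.
Base case (N = 1): h(1) = 6 = 6·(1), so 6 | h(1).
Inductive step: suppose the statement holds for some i ≥ 1, i.e. 6 | h(i). Then
9^{i+1} − 3^{i+1} = 9·9^i − 3·3^i = 9·(9^i − 3^i) + (6)·3^i. The first term is divisible by 6 by the inductive hypothesis, and the second term (6)·3^i is divisible by 6 since 6 | 6. Hence 6 | h(i+1).
Hence, by induction on N, the claim holds for every N ≥ 1.
Therefore the largest such d is 6.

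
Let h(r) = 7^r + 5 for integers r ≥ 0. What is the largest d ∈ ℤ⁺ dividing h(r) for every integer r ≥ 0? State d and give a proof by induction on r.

Computing the first values: h(0) = 6 and h(1) = 12; gcd(6, 12) = 6, so d ≤ 6.
We prove 6 | 7^r + 5 for all r ≥ 0 by induction on r.
For the base case r = 0: h(0) = 6 = 6·(1), so 6 | h(0).
For the inductive step, assume it holds for an arbitrary k ≥ 0, i.e. 6 | h(k). Then
h(k+1) = 7^(k+1) + 5 = 7·(7^k + 5) - 30 = 7·h(k) - 30. The first term is divisible by 6 by the inductive hypothesis, and -30 is divisible by 6. Hence 6 | h(k+1).
By the principle of mathematical induction, the result holds for all r ≥ 0.
Therefore the largest such d is 6.

d = 6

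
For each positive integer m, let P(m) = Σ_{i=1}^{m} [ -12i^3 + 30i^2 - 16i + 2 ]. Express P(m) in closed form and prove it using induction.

We claim P(m) = -m(3m^3 - 4m^2 - 4m + 1) for all m ≥ 1.
Base step (m = 1): P(1) = 4, and the closed form gives 4. They agree.
Inductive step: suppose the statement holds for some i ≥ 1, so P(i) = i(-3i^3 + 4i^2 + 4i - 1).
Then P(i+1) = P(i) + (-12i^3 - 6i^2 + 8i + 4) = (i(-3i^3 + 4i^2 + 4i - 1)) + (-12i^3 - 6i^2 + 8i + 4).
Simplifying, P(i+1) = -(i + 1)(3i^3 + 5i^2 - 3i - 4) = -(i+1)(3(i+1)^3 - 4(i+1)^2 - 4(i+1) + 1),
which is the closed form with m = i+1.
By induction, the statement is established for all m ≥ 1.

P(m) = -m(3m^3 - 4m^2 - 4m + 1)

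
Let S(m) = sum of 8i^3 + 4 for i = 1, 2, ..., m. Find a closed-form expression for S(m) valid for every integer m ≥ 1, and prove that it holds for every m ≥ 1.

S(m) = 2m(m + 2)(m^2 + 1)

We claim S(m) = 2m(m + 2)(m^2 + 1) for all m ≥ 1.
When m = 1: S(1) = 12, and the closed form gives 12. They agree.
Inductive step: suppose the statement holds for some i ≥ 1, so S(i) = 2i(i^3 + 2i^2 + i + 2).
Then S(i+1) = S(i) + (8(i + 1)^3 + 4) = (2i(i^3 + 2i^2 + i + 2)) + (8(i + 1)^3 + 4).
Simplifying, S(i+1) = 2(i + 1)(i + 3)(i^2 + 2i + 2) = 2(i+1)((i+1) + 2)((i+1)^2 + 1),
which is the closed form with m = i+1.
Hence, by induction on m, the claim holds for every m ≥ 1.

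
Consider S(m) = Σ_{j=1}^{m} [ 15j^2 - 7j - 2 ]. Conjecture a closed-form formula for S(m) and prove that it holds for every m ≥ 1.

We claim S(m) = m(5m^2 + 4m - 3) for all m ≥ 1.
Base step (m = 1): S(1) = 6, and the closed form gives 6. They agree.
Inductive step: assume the claim holds for m = j, so S(j) = j(5j^2 + 4j - 3).
Then S(j+1) = S(j) + (15j^2 + 23j + 6) = (j(5j^2 + 4j - 3)) + (15j^2 + 23j + 6).
Simplifying, S(j+1) = (j + 1)(5j^2 + 14j + 6) = (j+1)(5(j+1)^2 + 4(j+1) - 3),
which is the closed form with m = j+1.
Hence, by induction on m, the claim holds for every m ≥ 1.

S(m) = m(5m^2 + 4m - 3)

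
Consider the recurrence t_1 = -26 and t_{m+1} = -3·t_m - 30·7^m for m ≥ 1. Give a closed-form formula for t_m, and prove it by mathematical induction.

t_m = -5(-3)^(m - 1) - 3·7^m

Computing the first terms: t_1 = -26, t_2 = -132, t_3 = -1074. This suggests t_m = -5(-3)^(m - 1) - 3·7^m.
Base step (m = 1): the formula gives -26 = -26 = t_1.
For the inductive step, assume it holds for an arbitrary r ≥ 1, so t_r = -5(-3)^(r - 1) - 3·7^r.
Then t_{r+1} = -3·t_r - 30·7^r = -3·(-5(-3)^(r - 1) - 3·7^r) - 30·7^r = -5(-3)^r - 3·7^(r + 1) = -5(-3)^((r+1) - 1) - 3·7^(r+1),
which is the claimed formula at m = r+1.
By the principle of mathematical induction, the result holds for all m ≥ 1.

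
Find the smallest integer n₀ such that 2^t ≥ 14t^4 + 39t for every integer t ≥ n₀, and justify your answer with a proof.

At t = 21: 2097152 < 2723553, so the inequality fails and n₀ ≥ 22. We prove 2^t ≥ 14t^4 + 39t for all t ≥ 22.
Base step (t = 22): 2^t = 4194304 and 14t^4 + 39t = 3280442, so 4194304 ≥ 3280442.
For the inductive step, assume it holds for an arbitrary i ≥ 22, so 2^i ≥ 14i^4 + 39i.
Then 2^(i + 1) = 2·(2^i) ≥ 2·(14i^4 + 39i).
Also, for i ≥ 22 we have 2·(14i^4 + 39i) ≥ 14(i+1)^4 + 39(i+1), since 2·(14i^4 + 39i) − (14(i+1)^4 + 39(i+1)) = 14i^4 - 56i^3 - 84i^2 - 17i - 53, which is nonnegative for all i ≥ 22.
Combining, 2^(i + 1) ≥ 14(i+1)^4 + 39(i+1).
By induction, the statement is established for all t ≥ 22.
Hence the smallest such n₀ is 22.

n₀ = 22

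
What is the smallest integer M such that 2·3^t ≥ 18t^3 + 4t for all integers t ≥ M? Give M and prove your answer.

M = 8

At t = 7: 4374 < 6202, so the inequality fails and M ≥ 8. We prove 2·3^t ≥ 18t^3 + 4t for all t ≥ 8.
Base step (t = 8): 2·3^t = 13122 and 18t^3 + 4t = 9248, so 13122 ≥ 9248.
For the inductive step, assume it holds for an arbitrary k ≥ 8, so 2·3^k ≥ 18k^3 + 4k.
Then 2·3^(k + 1) = 3·(2·3^k) ≥ 3·(18k^3 + 4k).
Also, for k ≥ 8 we have 3·(18k^3 + 4k) ≥ 18(k+1)^3 + 4(k+1), since 3·(18k^3 + 4k) − (18(k+1)^3 + 4(k+1)) = 36k^3 - 54k^2 - 46k - 22, which is nonnegative for all k ≥ 8.
Combining, 2·3^(k + 1) ≥ 18(k+1)^3 + 4(k+1).
This completes the induction.
Hence the smallest such M is 8.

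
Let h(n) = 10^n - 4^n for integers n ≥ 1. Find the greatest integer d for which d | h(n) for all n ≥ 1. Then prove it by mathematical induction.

Computing the first values: h(1) = 6 and h(2) = 84; gcd(6, 84) = 6, so d ≤ 6.
We prove 6 | 10^n - 4^n for all n ≥ 1 by induction on n.
Base step (n = 1): h(1) = 6 = 6·(1), so 6 | h(1).
Inductive step: assume the claim holds for n = p, i.e. 6 | h(p). Then
10^{p+1} − 4^{p+1} = 10·10^p − 4·4^p = 10·(10^p − 4^p) + (6)·4^p. The first term is divisible by 6 by the inductive hypothesis, and the second term (6)·4^p is divisible by 6 since 6 | 6. Hence 6 | h(p+1).
By the principle of mathematical induction, the result holds for all n ≥ 1.
Therefore the largest such d is 6.

d = 6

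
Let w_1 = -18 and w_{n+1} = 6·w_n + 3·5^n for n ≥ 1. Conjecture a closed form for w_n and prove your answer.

w_n = -3·5^n - 3·6^(n - 1)

Computing the first terms: w_1 = -18, w_2 = -93, w_3 = -483. This suggests w_n = -3·5^n - 3·6^(n - 1).
When n = 1: the formula gives -18 = -18 = w_1.
Inductive step: suppose the statement holds for some j ≥ 1, so w_j = -3·5^j - 3·6^(j - 1).
Then w_{j+1} = 6·w_j + 3·5^j = 6·(-3·5^j - 3·6^(j - 1)) + 3·5^j = -3·5^(j + 1) - 3·6^j = -3·5^(j+1) - 3·6^((j+1) - 1),
which is the claimed formula at n = j+1.
By the principle of mathematical induction, the result holds for all n ≥ 1.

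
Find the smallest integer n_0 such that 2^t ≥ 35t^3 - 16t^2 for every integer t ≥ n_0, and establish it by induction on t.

n_0 = 18

At t = 17: 131072 < 167331, so the inequality fails and n_0 ≥ 18. We prove 2^t ≥ 35t^3 - 16t^2 for all t ≥ 18.
For the base case t = 18: 2^t = 262144 and 35t^3 - 16t^2 = 198936, so 262144 ≥ 198936.
Inductive step: suppose the statement holds for some j ≥ 18, so 2^j ≥ 35j^3 - 16j^2.
Then 2^(j + 1) = 2·(2^j) ≥ 2·(35j^3 - 16j^2).
Also, for j ≥ 18 we have 2·(35j^3 - 16j^2) ≥ 35(j+1)^3 - 16(j+1)^2, since 2·(35j^3 - 16j^2) − (35(j+1)^3 - 16(j+1)^2) = 35j^3 - 121j^2 - 73j - 19, which is nonnegative for all j ≥ 18.
Combining, 2^(j + 1) ≥ 35(j+1)^3 - 16(j+1)^2.
By induction, the statement is established for all t ≥ 18.
Hence the smallest such n_0 is 18.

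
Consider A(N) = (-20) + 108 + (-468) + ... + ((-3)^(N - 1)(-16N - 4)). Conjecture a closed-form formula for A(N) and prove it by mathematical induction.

We claim A(N) = 2(-3)^N(2N + 1) - 2 for all N ≥ 1.
Base case (N = 1): A(1) = -20, and the closed form gives -20. They agree.
Suppose the result is true for N = j, so A(j) = 2(-3)^j(2j + 1) - 2.
Then A(j+1) = A(j) + ((-3)^j(-16j - 20)) = (2(-3)^j(2j + 1) - 2) + ((-3)^j(-16j - 20)).
Simplifying, A(j+1) = -12(-3)^j·j - 18(-3)^j - 2 = 2(-3)^(j+1)(2(j+1) + 1) - 2,
which is the closed form with N = j+1.
This completes the induction.

A(N) = 2(-3)^N(2N + 1) - 2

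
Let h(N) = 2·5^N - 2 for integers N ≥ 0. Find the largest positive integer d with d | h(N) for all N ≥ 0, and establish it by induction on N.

Computing the first values: h(0) = 0 and h(1) = 8; gcd(0, 8) = 8, so d ≤ 8.
We prove 8 | 2·5^N - 2 for all N ≥ 0 by induction on N.
When N = 0: h(0) = 0 = 8·(0), so 8 | h(0).
Suppose the result is true for N = i, i.e. 8 | h(i). Then
h(i+1) = 2·5^(i+1) - 2 = 5·(2·5^i - 2) + 8 = 5·h(i) + 8. The first term is divisible by 8 by the inductive hypothesis, and 8 is divisible by 8. Hence 8 | h(i+1).
This completes the induction.
Therefore the largest such d is 8.

d = 8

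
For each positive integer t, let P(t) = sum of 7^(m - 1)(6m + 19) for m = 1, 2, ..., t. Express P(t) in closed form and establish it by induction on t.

P(t) = 7^t(t + 3) - 3

We claim P(t) = 7^t(t + 3) - 3 for all t ≥ 1.
For the base case t = 1: P(1) = 25, and the closed form gives 25. They agree.
Inductive step: assume the claim holds for t = m, so P(m) = 7^m(m + 3) - 3.
Then P(m+1) = P(m) + (7^m(6m + 25)) = (7^m(m + 3) - 3) + (7^m(6m + 25)).
Simplifying, P(m+1) = 7·7^m·m + 28·7^m - 3 = 7^(m+1)((m+1) + 3) - 3,
which is the closed form with t = m+1.
This completes the induction.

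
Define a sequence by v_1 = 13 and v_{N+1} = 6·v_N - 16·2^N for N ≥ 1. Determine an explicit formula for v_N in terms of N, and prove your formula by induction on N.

Computing the first terms: v_1 = 13, v_2 = 46, v_3 = 212. This suggests v_N = 2^(N + 2) + 5·6^(N - 1).
When N = 1: the formula gives 13 = 13 = v_1.
Suppose the result is true for N = k, so v_k = 2^(k + 2) + 5·6^(k - 1).
Then v_{k+1} = 6·v_k - 16·2^k = 6·(2^(k + 2) + 5·6^(k - 1)) - 16·2^k = 2^(k + 3) + 5·6^k = 2^((k+1) + 2) + 5·6^((k+1) - 1),
which is the claimed formula at N = k+1.
This completes the induction.

v_N = 2^(N + 2) + 5·6^(N - 1)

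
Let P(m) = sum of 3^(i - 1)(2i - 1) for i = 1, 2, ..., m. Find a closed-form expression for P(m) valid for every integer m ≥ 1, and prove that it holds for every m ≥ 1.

P(m) = 3^m(m - 1) + 1

We claim P(m) = 3^m(m - 1) + 1 for all m ≥ 1.
Base step (m = 1): P(1) = 1, and the closed form gives 1. They agree.
Inductive step: assume the claim holds for m = i, so P(i) = 3^i(i - 1) + 1.
Then P(i+1) = P(i) + (3^i(2i + 1)) = (3^i(i - 1) + 1) + (3^i(2i + 1)).
Simplifying, P(i+1) = 3^(i + 1)i + 1 = 3^(i+1)((i+1) - 1) + 1,
which is the closed form with m = i+1.
Hence, by induction on m, the claim holds for every m ≥ 1.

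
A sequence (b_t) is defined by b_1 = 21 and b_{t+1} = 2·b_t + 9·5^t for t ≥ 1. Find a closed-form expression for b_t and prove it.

Computing the first terms: b_1 = 21, b_2 = 87, b_3 = 399. This suggests b_t = 3·2^t + 3·5^t.
For the base case t = 1: the formula gives 21 = 21 = b_1.
Inductive step: assume the claim holds for t = r, so b_r = 3·2^r + 3·5^r.
Then b_{r+1} = 2·b_r + 9·5^r = 2·(3·2^r + 3·5^r) + 9·5^r = 3·2^(r + 1) + 3·5^(r + 1),
which is the claimed formula at t = r+1.
This completes the induction.

b_t = 3·2^t + 3·5^t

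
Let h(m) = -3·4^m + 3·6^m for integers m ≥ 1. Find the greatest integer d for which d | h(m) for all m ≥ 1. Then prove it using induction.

Computing the first values: h(1) = 6 and h(2) = 60; gcd(6, 60) = 6, so d ≤ 6.
We prove 6 | -3·4^m + 3·6^m for all m ≥ 1 by induction on m.
Base step (m = 1): h(1) = 6 = 6·(1), so 6 | h(1).
Inductive step: assume the claim holds for m = i, i.e. 6 | h(i). Then
h(i+1) − 6·h(i) = (-3·4^(i+1) + 3·6^(i+1)) − 6·(-3·4^i + 3·6^i) = (-3)·4^i·(4 − 6) = (6)·4^i. Since 6 | h(i) by the inductive hypothesis, 6 | 6·h(i); and 6 | 6 since 6 = 6·1. Therefore 6 | h(i+1).
Hence, by induction on m, the claim holds for every m ≥ 1.
Therefore the largest such d is 6.

d = 6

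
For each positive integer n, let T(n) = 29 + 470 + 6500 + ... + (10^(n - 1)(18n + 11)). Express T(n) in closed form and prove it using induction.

T(n) = 10^n(2n + 1) - 1

We claim T(n) = 10^n(2n + 1) - 1 for all n ≥ 1.
Base step (n = 1): T(1) = 29, and the closed form gives 29. They agree.
Inductive step: suppose the statement holds for some k ≥ 1, so T(k) = 10^k(2k + 1) - 1.
Then T(k+1) = T(k) + (10^k(18k + 29)) = (10^k(2k + 1) - 1) + (10^k(18k + 29)).
Simplifying, T(k+1) = 20·10^k·k + 30·10^k - 1 = 10^(k+1)(2(k+1) + 1) - 1,
which is the closed form with n = k+1.
By induction, the statement is established for all n ≥ 1.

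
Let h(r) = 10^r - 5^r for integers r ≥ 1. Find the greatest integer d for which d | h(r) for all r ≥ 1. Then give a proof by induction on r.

Computing the first values: h(1) = 5 and h(2) = 75; gcd(5, 75) = 5, so d ≤ 5.
We prove 5 | 10^r - 5^r for all r ≥ 1 by induction on r.
For the base case r = 1: h(1) = 5 = 5·(1), so 5 | h(1).
For the inductive step, assume it holds for an arbitrary i ≥ 1, i.e. 5 | h(i). Then
10^{i+1} − 5^{i+1} = 10·10^i − 5·5^i = 10·(10^i − 5^i) + (5)·5^i. The first term is divisible by 5 by the inductive hypothesis, and the second term (5)·5^i is divisible by 5 since 5 | 5. Hence 5 | h(i+1).
By induction, the statement is established for all r ≥ 1.
Therefore the largest such d is 5.

d = 5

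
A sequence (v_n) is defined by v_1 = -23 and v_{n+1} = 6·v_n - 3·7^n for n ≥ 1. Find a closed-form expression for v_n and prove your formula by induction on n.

v_n = -2·6^(n - 1) - 3·7^n

Computing the first terms: v_1 = -23, v_2 = -159, v_3 = -1101. This suggests v_n = -2·6^(n - 1) - 3·7^n.
For the base case n = 1: the formula gives -23 = -23 = v_1.
For the inductive step, assume it holds for an arbitrary r ≥ 1, so v_r = -2·6^(r - 1) - 3·7^r.
Then v_{r+1} = 6·v_r - 3·7^r = 6·(-2·6^(r - 1) - 3·7^r) - 3·7^r = -2·6^r - 3·7^(r + 1) = -2·6^((r+1) - 1) - 3·7^(r+1),
which is the claimed formula at n = r+1.
By induction, the statement is established for all n ≥ 1.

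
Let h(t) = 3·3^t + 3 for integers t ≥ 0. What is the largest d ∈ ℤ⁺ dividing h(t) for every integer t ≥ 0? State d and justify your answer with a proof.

d = 6

Computing the first values: h(0) = 6 and h(1) = 12; gcd(6, 12) = 6, so d ≤ 6.
We prove 6 | 3·3^t + 3 for all t ≥ 0 by induction on t.
Base case (t = 0): h(0) = 6 = 6·(1), so 6 | h(0).
Inductive step: suppose the statement holds for some m ≥ 0, i.e. 6 | h(m). Then
h(m+1) = 3·3^(m+1) + 3 = 3·(3·3^m + 3) - 6 = 3·h(m) - 6. The first term is divisible by 6 by the inductive hypothesis, and -6 is divisible by 6. Hence 6 | h(m+1).
Hence, by induction on t, the claim holds for every t ≥ 0.
Therefore the largest such d is 6.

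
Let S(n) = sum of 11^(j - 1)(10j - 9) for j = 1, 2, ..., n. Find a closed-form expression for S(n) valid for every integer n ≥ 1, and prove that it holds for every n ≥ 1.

We claim S(n) = 11^n(n - 1) + 1 for all n ≥ 1.
For the base case n = 1: S(1) = 1, and the closed form gives 1. They agree.
For the inductive step, assume it holds for an arbitrary j ≥ 1, so S(j) = 11^j(j - 1) + 1.
Then S(j+1) = S(j) + (11^j(10j + 1)) = (11^j(j - 1) + 1) + (11^j(10j + 1)).
Simplifying, S(j+1) = 11^(j + 1)j + 1 = 11^(j+1)((j+1) - 1) + 1,
which is the closed form with n = j+1.
By induction, the statement is established for all n ≥ 1.

S(n) = 11^n(n - 1) + 1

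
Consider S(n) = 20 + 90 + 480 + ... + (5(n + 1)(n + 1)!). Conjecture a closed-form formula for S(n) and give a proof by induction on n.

We claim S(n) = 5(n + 2)! - 10 for all n ≥ 1.
Base case (n = 1): S(1) = 20, and the closed form gives 20. They agree.
Inductive step: suppose the statement holds for some m ≥ 1, so S(m) = 5(m + 2)! - 10.
Then S(m+1) = S(m) + (5(m + 2)(m + 2)!) = (5(m + 2)! - 10) + (5(m + 2)(m + 2)!).
Simplifying, S(m+1) = 5((m+1) + 2)! - 10,
which is the closed form with n = m+1.
Hence, by induction on n, the claim holds for every n ≥ 1.

S(n) = 5(n + 2)! - 10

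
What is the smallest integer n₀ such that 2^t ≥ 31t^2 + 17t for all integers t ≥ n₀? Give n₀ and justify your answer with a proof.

At t = 12: 4096 < 4668, so the inequality fails and n₀ ≥ 13. We prove 2^t ≥ 31t^2 + 17t for all t ≥ 13.
Base step (t = 13): 2^t = 8192 and 31t^2 + 17t = 5460, so 8192 ≥ 5460.
Inductive step: suppose the statement holds for some p ≥ 13, so 2^p ≥ 31p^2 + 17p.
Then 2^(p + 1) = 2·(2^p) ≥ 2·(31p^2 + 17p).
Also, for p ≥ 13 we have 2·(31p^2 + 17p) ≥ 31(p+1)^2 + 17(p+1), since 2·(31p^2 + 17p) − (31(p+1)^2 + 17(p+1)) = 31p^2 - 45p - 48, which is nonnegative for all p ≥ 13.
Combining, 2^(p + 1) ≥ 31(p+1)^2 + 17(p+1).
By the principle of mathematical induction, the result holds for all t ≥ 13.
Hence the smallest such n₀ is 13.

n₀ = 13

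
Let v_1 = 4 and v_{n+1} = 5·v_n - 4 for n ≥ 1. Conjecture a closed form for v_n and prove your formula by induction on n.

Computing the first terms: v_1 = 4, v_2 = 16, v_3 = 76. This suggests v_n = 3·5^(n - 1) + 1.
Base case (n = 1): the formula gives 4 = 4 = v_1.
Inductive step: suppose the statement holds for some j ≥ 1, so v_j = 3·5^(j - 1) + 1.
Then v_{j+1} = 5·v_j - 4 = 5·(3·5^(j - 1) + 1) - 4 = 3·5^j + 1 = 3·5^((j+1) - 1) + 1,
which is the claimed formula at n = j+1.
This completes the induction.

v_n = 3·5^(n - 1) + 1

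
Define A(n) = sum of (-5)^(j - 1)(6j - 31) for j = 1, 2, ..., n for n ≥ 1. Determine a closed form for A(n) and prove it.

We claim A(n) = (-5)^n(-n + 5) - 5 for all n ≥ 1.
When n = 1: A(1) = -25, and the closed form gives -25. They agree.
Inductive step: assume the claim holds for n = j, so A(j) = (-5)^j(-j + 5) - 5.
Then A(j+1) = A(j) + ((-5)^j(6j - 25)) = ((-5)^j(-j + 5) - 5) + ((-5)^j(6j - 25)).
Simplifying, A(j+1) = 5(-5)^j·j - 20(-5)^j - 5 = (-5)^(j+1)(-(j+1) + 5) - 5,
which is the closed form with n = j+1.
This completes the induction.

A(n) = (-5)^n(-n + 5) - 5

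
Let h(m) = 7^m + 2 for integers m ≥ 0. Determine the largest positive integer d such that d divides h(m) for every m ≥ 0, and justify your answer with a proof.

Computing the first values: h(0) = 3 and h(1) = 9; gcd(3, 9) = 3, so d ≤ 3.
We prove 3 | 7^m + 2 for all m ≥ 0 by induction on m.
When m = 0: h(0) = 3 = 3·(1), so 3 | h(0).
Suppose the result is true for m = j, i.e. 3 | h(j). Then
h(j+1) = 7^(j+1) + 2 = 7·(7^j + 2) - 12 = 7·h(j) - 12. The first term is divisible by 3 by the inductive hypothesis, and -12 is divisible by 3. Hence 3 | h(j+1).
By the principle of mathematical induction, the result holds for all m ≥ 0.
Therefore the largest such d is 3.

d = 3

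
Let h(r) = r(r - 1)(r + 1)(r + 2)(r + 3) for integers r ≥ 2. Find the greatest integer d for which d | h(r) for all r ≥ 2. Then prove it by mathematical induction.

d = 120

Computing the first values: h(2) = 120 and h(3) = 720; gcd(120, 720) = 120, so d ≤ 120.
We prove 120 | r(r - 1)(r + 1)(r + 2)(r + 3) for all r ≥ 2 by induction on r.
When r = 2: h(2) = 120 = 120·(1), so 120 | h(2).
Suppose the result is true for r = p, i.e. 120 | h(p). Then
h(p+1) − h(p) = p·(p+1)·(p+2)·(p+3)·(p+4) − (p-1)·p·(p+1)·(p+2)·(p+3) = p·(p+1)·(p+2)·(p+3)·[(p+4) − (p-1)] = 5·p·(p+1)·(p+2)·(p+3). The product of 4 consecutive integers is divisible by (4)! = 24, so h(p+1) − h(p) is divisible by 5·24 = 120. By the inductive hypothesis 120 | h(p), hence 120 | h(p+1).
This completes the induction.
Therefore the largest such d is 120.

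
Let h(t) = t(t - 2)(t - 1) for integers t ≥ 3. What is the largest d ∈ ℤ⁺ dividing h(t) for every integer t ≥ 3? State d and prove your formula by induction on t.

d = 6

Computing the first values: h(3) = 6 and h(4) = 24; gcd(6, 24) = 6, so d ≤ 6.
We prove 6 | t(t - 2)(t - 1) for all t ≥ 3 by induction on t.
For the base case t = 3: h(3) = 6 = 6·(1), so 6 | h(3).
Inductive step: assume the claim holds for t = p, i.e. 6 | h(p). Then
h(p+1) − h(p) = (p-1)·p·(p+1) − (p-2)·(p-1)·p = (p-1)·p·[(p+1) − (p-2)] = 3·(p-1)·p. The product of 2 consecutive integers is divisible by (2)! = 2, so h(p+1) − h(p) is divisible by 3·2 = 6. By the inductive hypothesis 6 | h(p), hence 6 | h(p+1).
Hence, by induction on t, the claim holds for every t ≥ 3.
Therefore the largest such d is 6.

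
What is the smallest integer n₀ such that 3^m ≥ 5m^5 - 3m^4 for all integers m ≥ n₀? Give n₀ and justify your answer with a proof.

At m = 13: 1594323 < 1770782, so the inequality fails and n₀ ≥ 14. We prove 3^m ≥ 5m^5 - 3m^4 for all m ≥ 14.
When m = 14: 3^m = 4782969 and 5m^5 - 3m^4 = 2573872, so 4782969 ≥ 2573872.
Suppose the result is true for m = j, so 3^j ≥ 5j^5 - 3j^4.
Then 3^(j + 1) = 3·(3^j) ≥ 3·(5j^5 - 3j^4).
Also, for j ≥ 14 we have 3·(5j^5 - 3j^4) ≥ 5(j+1)^5 - 3(j+1)^4, since 3·(5j^5 - 3j^4) − (5(j+1)^5 - 3(j+1)^4) = 10j^5 - 31j^4 - 38j^3 - 32j^2 - 13j - 2, which is nonnegative for all j ≥ 14.
Combining, 3^(j + 1) ≥ 5(j+1)^5 - 3(j+1)^4.
Hence, by induction on m, the claim holds for every m ≥ 14.
Hence the smallest such n₀ is 14.

n₀ = 14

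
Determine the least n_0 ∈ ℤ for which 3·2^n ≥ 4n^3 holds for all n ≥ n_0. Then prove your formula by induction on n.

n_0 = 11

At n = 10: 3072 < 4000, so the inequality fails and n_0 ≥ 11. We prove 3·2^n ≥ 4n^3 for all n ≥ 11.
For the base case n = 11: 3·2^n = 6144 and 4n^3 = 5324, so 6144 ≥ 5324.
Suppose the result is true for n = m, so 3·2^m ≥ 4m^3.
Then 3·2^(m + 1) = 2·(3·2^m) ≥ 2·(4m^3).
Also, for m ≥ 11 we have 2·(4m^3) ≥ 4(m+1)^3, since 2 ≥ (1 + 1/m)^3 for all m ≥ 11.
Combining, 3·2^(m + 1) ≥ 4(m+1)^3.
By induction, the statement is established for all n ≥ 11.
Hence the smallest such n_0 is 11.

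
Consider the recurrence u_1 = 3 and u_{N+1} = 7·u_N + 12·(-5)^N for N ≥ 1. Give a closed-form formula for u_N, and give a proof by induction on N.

Computing the first terms: u_1 = 3, u_2 = -39, u_3 = 27. This suggests u_N = -(-5)^N - 2·7^(N - 1).
For the base case N = 1: the formula gives 3 = 3 = u_1.
Inductive step: assume the claim holds for N = p, so u_p = -(-5)^p - 2·7^(p - 1).
Then u_{p+1} = 7·u_p + 12·(-5)^p = 7·(-(-5)^p - 2·7^(p - 1)) + 12·(-5)^p = -(-5)^(p + 1) - 2·7^p = -(-5)^(p+1) - 2·7^((p+1) - 1),
which is the claimed formula at N = p+1.
By induction, the statement is established for all N ≥ 1.

u_N = -(-5)^N - 2·7^(N - 1)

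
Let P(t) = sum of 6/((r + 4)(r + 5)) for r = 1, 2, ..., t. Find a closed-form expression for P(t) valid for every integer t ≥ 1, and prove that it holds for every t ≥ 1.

P(t) = 6t/(5(t + 5))

We claim P(t) = 6t/(5(t + 5)) for all t ≥ 1.
When t = 1: P(1) = 1/5, and the closed form gives 1/5. They agree.
For the inductive step, assume it holds for an arbitrary r ≥ 1, so P(r) = 6r/(5(r + 5)).
Then P(r+1) = P(r) + (6/((r + 5)(r + 6))) = (6r/(5(r + 5))) + (6/((r + 5)(r + 6))).
Simplifying, P(r+1) = 6(r + 1)/(5(r + 6)) = 6(r+1)/(5((r+1) + 5)),
which is the closed form with t = r+1.
Hence, by induction on t, the claim holds for every t ≥ 1.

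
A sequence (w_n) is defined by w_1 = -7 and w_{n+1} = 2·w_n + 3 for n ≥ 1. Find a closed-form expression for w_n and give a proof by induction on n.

w_n = -2^(n + 1) - 3

Computing the first terms: w_1 = -7, w_2 = -11, w_3 = -19. This suggests w_n = -2^(n + 1) - 3.
When n = 1: the formula gives -7 = -7 = w_1.
For the inductive step, assume it holds for an arbitrary r ≥ 1, so w_r = -2^(r + 1) - 3.
Then w_{r+1} = 2·w_r + 3 = 2·(-2^(r + 1) - 3) + 3 = -2^(r + 2) - 3 = -2^((r+1) + 1) - 3,
which is the claimed formula at n = r+1.
By the principle of mathematical induction, the result holds for all n ≥ 1.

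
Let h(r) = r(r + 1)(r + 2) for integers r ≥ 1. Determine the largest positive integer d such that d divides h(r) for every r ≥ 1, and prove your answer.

Computing the first values: h(1) = 6 and h(2) = 24; gcd(6, 24) = 6, so d ≤ 6.
We prove 6 | r(r + 1)(r + 2) for all r ≥ 1 by induction on r.
Base case (r = 1): h(1) = 6 = 6·(1), so 6 | h(1).
Inductive step: assume the claim holds for r = j, i.e. 6 | h(j). Then
h(j+1) − h(j) = (j+1)·(j+2)·(j+3) − j·(j+1)·(j+2) = (j+1)·(j+2)·[(j+3) − j] = 3·(j+1)·(j+2). The product of 2 consecutive integers is divisible by (2)! = 2, so h(j+1) − h(j) is divisible by 3·2 = 6. By the inductive hypothesis 6 | h(j), hence 6 | h(j+1).
By the principle of mathematical induction, the result holds for all r ≥ 1.
Therefore the largest such d is 6.

d = 6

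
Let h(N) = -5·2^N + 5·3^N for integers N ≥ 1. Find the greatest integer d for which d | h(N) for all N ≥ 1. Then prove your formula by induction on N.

d = 5

Computing the first values: h(1) = 5 and h(2) = 25; gcd(5, 25) = 5, so d ≤ 5.
We prove 5 | -5·2^N + 5·3^N for all N ≥ 1 by induction on N.
Base step (N = 1): h(1) = 5 = 5·(1), so 5 | h(1).
Suppose the result is true for N = m, i.e. 5 | h(m). Then
h(m+1) − 3·h(m) = (-5·2^(m+1) + 5·3^(m+1)) − 3·(-5·2^m + 5·3^m) = (-5)·2^m·(2 − 3) = (5)·2^m. Since 5 | h(m) by the inductive hypothesis, 5 | 3·h(m); and 5 | 5 since 5 = 5·1. Therefore 5 | h(m+1).
This completes the induction.
Therefore the largest such d is 5.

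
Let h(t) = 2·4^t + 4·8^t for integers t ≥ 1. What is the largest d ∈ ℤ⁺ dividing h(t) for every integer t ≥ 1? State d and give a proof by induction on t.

d = 8

Computing the first values: h(1) = 40 and h(2) = 288; gcd(40, 288) = 8, so d ≤ 8.
We prove 8 | 2·4^t + 4·8^t for all t ≥ 1 by induction on t.
When t = 1: h(1) = 40 = 8·(5), so 8 | h(1).
For the inductive step, assume it holds for an arbitrary p ≥ 1, i.e. 8 | h(p). Then
h(p+1) − 8·h(p) = (2·4^(p+1) + 4·8^(p+1)) − 8·(2·4^p + 4·8^p) = (2)·4^p·(4 − 8) = (-8)·4^p. Since 8 | h(p) by the inductive hypothesis, 8 | 8·h(p); and 8 | -8 since -8 = 8·-1. Therefore 8 | h(p+1).
Hence, by induction on t, the claim holds for every t ≥ 1.
Therefore the largest such d is 8.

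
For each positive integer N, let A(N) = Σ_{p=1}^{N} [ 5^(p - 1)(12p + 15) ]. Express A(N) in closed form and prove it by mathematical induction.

A(N) = 3·5^N(N + 1) - 3

We claim A(N) = 3·5^N(N + 1) - 3 for all N ≥ 1.
Base case (N = 1): A(1) = 27, and the closed form gives 27. They agree.
For the inductive step, assume it holds for an arbitrary p ≥ 1, so A(p) = 3·5^p(p + 1) - 3.
Then A(p+1) = A(p) + (5^p(12p + 27)) = (3·5^p(p + 1) - 3) + (5^p(12p + 27)).
Simplifying, A(p+1) = 15·5^p·p + 30·5^p - 3 = 3·5^(p+1)((p+1) + 1) - 3,
which is the closed form with N = p+1.
This completes the induction.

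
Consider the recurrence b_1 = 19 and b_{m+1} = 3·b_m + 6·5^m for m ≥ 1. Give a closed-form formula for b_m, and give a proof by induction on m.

b_m = 4·3^(m - 1) + 3·5^m

Computing the first terms: b_1 = 19, b_2 = 87, b_3 = 411. This suggests b_m = 4·3^(m - 1) + 3·5^m.
Base case (m = 1): the formula gives 19 = 19 = b_1.
Inductive step: assume the claim holds for m = r, so b_r = 4·3^(r - 1) + 3·5^r.
Then b_{r+1} = 3·b_r + 6·5^r = 3·(4·3^(r - 1) + 3·5^r) + 6·5^r = 4·3^r + 3·5^(r + 1) = 4·3^((r+1) - 1) + 3·5^(r+1),
which is the claimed formula at m = r+1.
Hence, by induction on m, the claim holds for every m ≥ 1.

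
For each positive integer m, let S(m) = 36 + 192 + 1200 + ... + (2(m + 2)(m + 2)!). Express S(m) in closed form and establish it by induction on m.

We claim S(m) = 2(m + 3)! - 12 for all m ≥ 1.
Base case (m = 1): S(1) = 36, and the closed form gives 36. They agree.
Suppose the result is true for m = j, so S(j) = 2(j + 3)! - 12.
Then S(j+1) = S(j) + (2(j + 3)(j + 3)!) = (2(j + 3)! - 12) + (2(j + 3)(j + 3)!).
Simplifying, S(j+1) = 2((j+1) + 3)! - 12,
which is the closed form with m = j+1.
This completes the induction.

S(m) = 2(m + 3)! - 12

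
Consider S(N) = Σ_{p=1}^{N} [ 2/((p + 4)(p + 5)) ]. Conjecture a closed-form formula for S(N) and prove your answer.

We claim S(N) = 2N/(5(N + 5)) for all N ≥ 1.
Base case (N = 1): S(1) = 1/15, and the closed form gives 1/15. They agree.
Suppose the result is true for N = p, so S(p) = 2p/(5(p + 5)).
Then S(p+1) = S(p) + (2/((p + 5)(p + 6))) = (2p/(5(p + 5))) + (2/((p + 5)(p + 6))).
Simplifying, S(p+1) = 2(p + 1)/(5(p + 6)) = 2(p+1)/(5((p+1) + 5)),
which is the closed form with N = p+1.
By induction, the statement is established for all N ≥ 1.

S(N) = 2N/(5(N + 5))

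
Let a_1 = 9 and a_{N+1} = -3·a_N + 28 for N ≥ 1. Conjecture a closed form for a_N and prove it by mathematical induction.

Computing the first terms: a_1 = 9, a_2 = 1, a_3 = 25. This suggests a_N = 2(-3)^(N - 1) + 7.
For the base case N = 1: the formula gives 9 = 9 = a_1.
Suppose the result is true for N = m, so a_m = 2(-3)^(m - 1) + 7.
Then a_{m+1} = -3·a_m + 28 = -3·(2(-3)^(m - 1) + 7) + 28 = 2(-3)^m + 7 = 2(-3)^((m+1) - 1) + 7,
which is the claimed formula at N = m+1.
Hence, by induction on N, the claim holds for every N ≥ 1.

a_N = 2(-3)^(N - 1) + 7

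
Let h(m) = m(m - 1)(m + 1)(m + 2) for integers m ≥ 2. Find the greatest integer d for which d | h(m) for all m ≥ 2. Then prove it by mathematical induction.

Computing the first values: h(2) = 24 and h(3) = 120; gcd(24, 120) = 24, so d ≤ 24.
We prove 24 | m(m - 1)(m + 1)(m + 2) for all m ≥ 2 by induction on m.
When m = 2: h(2) = 24 = 24·(1), so 24 | h(2).
Suppose the result is true for m = k, i.e. 24 | h(k). Then
h(k+1) − h(k) = k·(k+1)·(k+2)·(k+3) − (k-1)·k·(k+1)·(k+2) = k·(k+1)·(k+2)·[(k+3) − (k-1)] = 4·k·(k+1)·(k+2). The product of 3 consecutive integers is divisible by (3)! = 6, so h(k+1) − h(k) is divisible by 4·6 = 24. By the inductive hypothesis 24 | h(k), hence 24 | h(k+1).
This completes the induction.
Therefore the largest such d is 24.

d = 24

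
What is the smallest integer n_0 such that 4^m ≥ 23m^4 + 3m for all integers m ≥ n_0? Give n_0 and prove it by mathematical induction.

At m = 8: 65536 < 94232, so the inequality fails and n_0 ≥ 9. We prove 4^m ≥ 23m^4 + 3m for all m ≥ 9.
Base step (m = 9): 4^m = 262144 and 23m^4 + 3m = 150930, so 262144 ≥ 150930.
Suppose the result is true for m = p, so 4^p ≥ 23p^4 + 3p.
Then 4^(p + 1) = 4·(4^p) ≥ 4·(23p^4 + 3p).
Also, for p ≥ 9 we have 4·(23p^4 + 3p) ≥ 23(p+1)^4 + 3(p+1), since 4·(23p^4 + 3p) − (23(p+1)^4 + 3(p+1)) = 69p^4 - 92p^3 - 138p^2 - 83p - 26, which is nonnegative for all p ≥ 9.
Combining, 4^(p + 1) ≥ 23(p+1)^4 + 3(p+1).
This completes the induction.
Hence the smallest such n_0 is 9.

n_0 = 9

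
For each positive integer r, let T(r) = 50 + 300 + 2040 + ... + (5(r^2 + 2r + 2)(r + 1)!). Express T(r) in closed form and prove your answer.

We claim T(r) = (5r + 5)(r + 2)! - 10 for all r ≥ 1.
When r = 1: T(1) = 50, and the closed form gives 50. They agree.
Inductive step: suppose the statement holds for some p ≥ 1, so T(p) = (5p + 5)(p + 2)! - 10.
Then T(p+1) = T(p) + (5(p^2 + 4p + 5)(p + 2)!) = ((5p + 5)(p + 2)! - 10) + (5(p^2 + 4p + 5)(p + 2)!).
Simplifying, T(p+1) = (5(p+1) + 5)((p+1) + 2)! - 10,
which is the closed form with r = p+1.
By the principle of mathematical induction, the result holds for all r ≥ 1.

T(r) = (5r + 5)(r + 2)! - 10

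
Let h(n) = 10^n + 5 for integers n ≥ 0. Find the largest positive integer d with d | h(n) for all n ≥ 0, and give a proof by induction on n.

d = 3

Computing the first values: h(0) = 6 and h(1) = 15; gcd(6, 15) = 3, so d ≤ 3.
We prove 3 | 10^n + 5 for all n ≥ 0 by induction on n.
For the base case n = 0: h(0) = 6 = 3·(2), so 3 | h(0).
Suppose the result is true for n = r, i.e. 3 | h(r). Then
h(r+1) = 10^(r+1) + 5 = 10·(10^r + 5) - 45 = 10·h(r) - 45. The first term is divisible by 3 by the inductive hypothesis, and -45 is divisible by 3. Hence 3 | h(r+1).
By induction, the statement is established for all n ≥ 0.
Therefore the largest such d is 3.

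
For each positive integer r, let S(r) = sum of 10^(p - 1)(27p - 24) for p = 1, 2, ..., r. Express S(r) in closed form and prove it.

S(r) = 3·10^r(r - 1) + 3

We claim S(r) = 3·10^r(r - 1) + 3 for all r ≥ 1.
Base step (r = 1): S(1) = 3, and the closed form gives 3. They agree.
Suppose the result is true for r = p, so S(p) = 3·10^p(p - 1) + 3.
Then S(p+1) = S(p) + (10^p(27p + 3)) = (3·10^p(p - 1) + 3) + (10^p(27p + 3)).
Simplifying, S(p+1) = 30·10^p·p + 3 = 3·10^(p+1)((p+1) - 1) + 3,
which is the closed form with r = p+1.
This completes the induction.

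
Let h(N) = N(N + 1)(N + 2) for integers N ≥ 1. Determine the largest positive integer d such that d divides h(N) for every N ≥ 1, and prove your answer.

Computing the first values: h(1) = 6 and h(2) = 24; gcd(6, 24) = 6, so d ≤ 6.
We prove 6 | N(N + 1)(N + 2) for all N ≥ 1 by induction on N.
When N = 1: h(1) = 6 = 6·(1), so 6 | h(1).
Suppose the result is true for N = k, i.e. 6 | h(k). Then
h(k+1) − h(k) = (k+1)·(k+2)·(k+3) − k·(k+1)·(k+2) = (k+1)·(k+2)·[(k+3) − k] = 3·(k+1)·(k+2). The product of 2 consecutive integers is divisible by (2)! = 2, so h(k+1) − h(k) is divisible by 3·2 = 6. By the inductive hypothesis 6 | h(k), hence 6 | h(k+1).
By the principle of mathematical induction, the result holds for all N ≥ 1.
Therefore the largest such d is 6.

d = 6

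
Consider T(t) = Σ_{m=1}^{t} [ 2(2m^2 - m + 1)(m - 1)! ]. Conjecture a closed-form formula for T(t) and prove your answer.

T(t) = (4t + 2)t! - 2

We claim T(t) = (4t + 2)t! - 2 for all t ≥ 1.
Base case (t = 1): T(1) = 4, and the closed form gives 4. They agree.
Inductive step: assume the claim holds for t = m, so T(m) = (4m + 2)m! - 2.
Then T(m+1) = T(m) + (2(2m^2 + 3m + 2)m!) = ((4m + 2)m! - 2) + (2(2m^2 + 3m + 2)m!).
Simplifying, T(m+1) = (4(m+1) + 2)(m+1)! - 2,
which is the closed form with t = m+1.
By induction, the statement is established for all t ≥ 1.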